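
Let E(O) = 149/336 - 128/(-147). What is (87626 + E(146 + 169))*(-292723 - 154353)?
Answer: -470112829483/12 ≈ -3.9176e+10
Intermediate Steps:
E(O) = 3091/2352 (E(O) = 149*(1/336) - 128*(-1/147) = 149/336 + 128/147 = 3091/2352)
(87626 + E(146 + 169))*(-292723 - 154353) = (87626 + 3091/2352)*(-292723 - 154353) = (206099443/2352)*(-447076) = -470112829483/12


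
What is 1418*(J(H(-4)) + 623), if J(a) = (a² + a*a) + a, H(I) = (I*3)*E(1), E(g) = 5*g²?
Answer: 11007934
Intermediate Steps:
H(I) = 15*I (H(I) = (I*3)*(5*1²) = (3*I)*(5*1) = (3*I)*5 = 15*I)
J(a) = a + 2*a² (J(a) = (a² + a²) + a = 2*a² + a = a + 2*a²)
1418*(J(H(-4)) + 623) = 1418*((15*(-4))*(1 + 2*(15*(-4))) + 623) = 1418*(-60*(1 + 2*(-60)) + 623) = 1418*(-60*(1 - 120) + 623) = 1418*(-60*(-119) + 623) = 1418*(7140 + 623) = 1418*7763 = 11007934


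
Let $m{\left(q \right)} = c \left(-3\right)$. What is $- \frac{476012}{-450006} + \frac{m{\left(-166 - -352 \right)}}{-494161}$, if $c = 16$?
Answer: $\frac{117624083110}{111187707483} \approx 1.0579$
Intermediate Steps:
$m{\left(q \right)} = -48$ ($m{\left(q \right)} = 16 \left(-3\right) = -48$)
$- \frac{476012}{-450006} + \frac{m{\left(-166 - -352 \right)}}{-494161} = - \frac{476012}{-450006} - \frac{48}{-494161} = \left(-476012\right) \left(- \frac{1}{450006}\right) - - \frac{48}{494161} = \frac{238006}{225003} + \frac{48}{494161} = \frac{117624083110}{111187707483}$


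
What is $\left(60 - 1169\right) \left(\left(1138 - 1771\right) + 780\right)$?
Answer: $-163023$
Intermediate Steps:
$\left(60 - 1169\right) \left(\left(1138 - 1771\right) + 780\right) = - 1109 \left(-633 + 780\right) = \left(-1109\right) 147 = -163023$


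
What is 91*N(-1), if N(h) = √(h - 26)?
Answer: 273*I*√3 ≈ 472.85*I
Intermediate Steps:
N(h) = √(-26 + h)
91*N(-1) = 91*√(-26 - 1) = 91*√(-27) = 91*(3*I*√3) = 273*I*√3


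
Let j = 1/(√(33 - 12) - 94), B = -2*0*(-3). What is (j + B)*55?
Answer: -1034/1763 - 11*√21/1763 ≈ -0.61509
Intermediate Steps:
B = 0 (B = 0*(-3) = 0)
j = 1/(-94 + √21) (j = 1/(√21 - 94) = 1/(-94 + √21) ≈ -0.011184)
(j + B)*55 = ((-94/8815 - √21/8815) + 0)*55 = (-94/8815 - √21/8815)*55 = -1034/1763 - 11*√21/1763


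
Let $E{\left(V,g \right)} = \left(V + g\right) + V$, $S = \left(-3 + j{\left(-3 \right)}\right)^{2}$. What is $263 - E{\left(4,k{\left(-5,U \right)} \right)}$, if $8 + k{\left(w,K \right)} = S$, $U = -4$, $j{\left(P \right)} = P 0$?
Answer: $254$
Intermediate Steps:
$j{\left(P \right)} = 0$
$S = 9$ ($S = \left(-3 + 0\right)^{2} = \left(-3\right)^{2} = 9$)
$k{\left(w,K \right)} = 1$ ($k{\left(w,K \right)} = -8 + 9 = 1$)
$E{\left(V,g \right)} = g + 2 V$
$263 - E{\left(4,k{\left(-5,U \right)} \right)} = 263 - \left(1 + 2 \cdot 4\right) = 263 - \left(1 + 8\right) = 263 - 9 = 254$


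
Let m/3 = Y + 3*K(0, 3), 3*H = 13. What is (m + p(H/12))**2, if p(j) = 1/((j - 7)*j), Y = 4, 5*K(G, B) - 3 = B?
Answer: 120907807524/241336225 ≈ 500.99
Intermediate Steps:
H = 13/3 (H = (1/3)*13 = 13/3 ≈ 4.3333)
K(G, B) = 3/5 + B/5
p(j) = 1/(j*(-7 + j)) (p(j) = 1/((-7 + j)*j) = 1/(j*(-7 + j)))
m = 114/5 (m = 3*(4 + 3*(3/5 + (1/5)*3)) = 3*(4 + 3*(3/5 + 3/5)) = 3*(4 + 3*(6/5)) = 3*(4 + 18/5) = 3*(38/5) = 114/5 ≈ 22.800)
(m + p(H/12))**2 = (114/5 + 1/((((13/3)/12))*(-7 + (13/3)/12)))**2 = (114/5 + 1/((((13/3)*(1/12)))*(-7 + (13/3)*(1/12))))**2 = (114/5 + 1/((13/36)*(-7 + 13/36)))**2 = (114/5 + 36/(13*(-239/36)))**2 = (114/5 + (36/13)*(-36/239))**2 = (114/5 - 1296/3107)**2 = (347718/15535)**2 = 120907807524/241336225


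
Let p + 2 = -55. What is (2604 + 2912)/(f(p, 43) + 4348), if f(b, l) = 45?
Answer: 5516/4393 ≈ 1.2556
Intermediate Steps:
p = -57 (p = -2 - 55 = -57)
(2604 + 2912)/(f(p, 43) + 4348) = (2604 + 2912)/(45 + 4348) = 5516/4393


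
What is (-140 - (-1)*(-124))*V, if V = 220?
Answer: -58080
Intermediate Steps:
(-140 - (-1)*(-124))*V = (-140 - (-1)*(-124))*220 = (-140 - 1*124)*220 = (-140 - 124)*220 = -264*220 = -58080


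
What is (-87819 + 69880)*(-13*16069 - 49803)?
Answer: 4640819300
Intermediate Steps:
(-87819 + 69880)*(-13*16069 - 49803) = -17939*(-208897 - 49803) = -17939*(-258700) = 4640819300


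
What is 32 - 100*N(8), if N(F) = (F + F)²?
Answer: -25568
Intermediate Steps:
N(F) = 4*F² (N(F) = (2*F)² = 4*F²)
32 - 100*N(8) = 32 - 400*8² = 32 - 400*64 = 32 - 100*256 = 32 - 25600 = -25568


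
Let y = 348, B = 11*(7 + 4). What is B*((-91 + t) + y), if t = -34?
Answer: 26983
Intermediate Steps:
B = 121 (B = 11*11 = 121)
B*((-91 + t) + y) = 121*((-91 - 34) + 348) = 121*(-125 + 348) = 121*223 = 26983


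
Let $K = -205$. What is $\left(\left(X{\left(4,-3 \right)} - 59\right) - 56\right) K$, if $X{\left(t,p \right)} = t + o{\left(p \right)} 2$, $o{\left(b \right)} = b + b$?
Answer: $25215$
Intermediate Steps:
$o{\left(b \right)} = 2 b$
$X{\left(t,p \right)} = t + 4 p$ ($X{\left(t,p \right)} = t + 2 p 2 = t + 4 p$)
$\left(\left(X{\left(4,-3 \right)} - 59\right) - 56\right) K = \left(\left(\left(4 + 4 \left(-3\right)\right) - 59\right) - 56\right) \left(-205\right) = \left(\left(\left(4 - 12\right) - 59\right) - 56\right) \left(-205\right) = \left(\left(-8 - 59\right) - 56\right) \left(-205\right) = \left(-67 - 56\right) \left(-205\right) = \left(-123\right) \left(-205\right) = 25215$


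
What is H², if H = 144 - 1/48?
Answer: 47761921/2304 ≈ 20730.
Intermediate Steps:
H = 6911/48 (H = 144 - 1*1/48 = 144 - 1/48 = 6911/48 ≈ 143.98)
H² = (6911/48)² = 47761921/2304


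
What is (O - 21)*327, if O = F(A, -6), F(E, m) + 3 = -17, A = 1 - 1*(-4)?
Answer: -13407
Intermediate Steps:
A = 5 (A = 1 + 4 = 5)
F(E, m) = -20 (F(E, m) = -3 - 17 = -20)
O = -20
(O - 21)*327 = (-20 - 21)*327 = -41*327 = -13407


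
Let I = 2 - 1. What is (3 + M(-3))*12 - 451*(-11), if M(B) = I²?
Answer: 5009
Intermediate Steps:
I = 1
M(B) = 1 (M(B) = 1² = 1)
(3 + M(-3))*12 - 451*(-11) = (3 + 1)*12 - 451*(-11) = 4*12 + 4961 = 48 + 4961 = 5009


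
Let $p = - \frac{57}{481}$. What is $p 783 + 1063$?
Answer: $\frac{466672}{481} \approx 970.21$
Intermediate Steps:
$p = - \frac{57}{481}$ ($p = \left(-57\right) \frac{1}{481} = - \frac{57}{481} \approx -0.1185$)
$p 783 + 1063 = \left(- \frac{57}{481}\right) 783 + 1063 = - \frac{44631}{481} + 1063 = \frac{466672}{481}$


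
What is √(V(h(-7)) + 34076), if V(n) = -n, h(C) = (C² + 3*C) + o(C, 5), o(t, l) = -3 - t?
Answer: 2*√8511 ≈ 184.51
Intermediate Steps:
h(C) = -3 + C² + 2*C (h(C) = (C² + 3*C) + (-3 - C) = -3 + C² + 2*C)
√(V(h(-7)) + 34076) = √(-(-3 + (-7)² + 2*(-7)) + 34076) = √(-(-3 + 49 - 14) + 34076) = √(-1*32 + 34076) = √(-32 + 34076) = √34044 = 2*√8511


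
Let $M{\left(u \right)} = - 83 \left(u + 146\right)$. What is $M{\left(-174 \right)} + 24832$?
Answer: $27156$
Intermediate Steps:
$M{\left(u \right)} = -12118 - 83 u$ ($M{\left(u \right)} = - 83 \left(146 + u\right) = -12118 - 83 u$)
$M{\left(-174 \right)} + 24832 = \left(-12118 - -14442\right) + 24832 = \left(-12118 + 14442\right) + 24832 = 2324 + 24832 = 27156$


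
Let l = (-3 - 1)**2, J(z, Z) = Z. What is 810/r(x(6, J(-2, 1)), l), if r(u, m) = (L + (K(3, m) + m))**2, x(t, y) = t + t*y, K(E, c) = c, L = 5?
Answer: 810/1369 ≈ 0.59167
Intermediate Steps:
l = 16 (l = (-4)**2 = 16)
r(u, m) = (5 + 2*m)**2 (r(u, m) = (5 + (m + m))**2 = (5 + 2*m)**2)
810/r(x(6, J(-2, 1)), l) = 810/((5 + 2*16)**2) = 810/((5 + 32)**2) = 810/(37**2) = 810/1369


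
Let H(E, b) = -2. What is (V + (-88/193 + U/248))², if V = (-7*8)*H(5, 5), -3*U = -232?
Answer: 4030863305401/322166601 ≈ 12512.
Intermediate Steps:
U = 232/3 (U = -⅓*(-232) = 232/3 ≈ 77.333)
V = 112 (V = -7*8*(-2) = -56*(-2) = 112)
(V + (-88/193 + U/248))² = (112 + (-88/193 + (232/3)/248))² = (112 + (-88*1/193 + (232/3)*(1/248)))² = (112 + (-88/193 + 29/93))² = (112 - 2587/17949)² = (2007701/17949)² = 4030863305401/322166601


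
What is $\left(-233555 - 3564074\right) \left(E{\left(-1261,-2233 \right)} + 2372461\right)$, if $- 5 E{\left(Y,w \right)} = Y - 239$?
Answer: $-9010865983669$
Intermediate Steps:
$E{\left(Y,w \right)} = \frac{239}{5} - \frac{Y}{5}$ ($E{\left(Y,w \right)} = - \frac{Y - 239}{5} = - \frac{-239 + Y}{5} = \frac{239}{5} - \frac{Y}{5}$)
$\left(-233555 - 3564074\right) \left(E{\left(-1261,-2233 \right)} + 2372461\right) = \left(-233555 - 3564074\right) \left(\left(\frac{239}{5} - - \frac{1261}{5}\right) + 2372461\right) = - 3797629 \left(\left(\frac{239}{5} + \frac{1261}{5}\right) + 2372461\right) = - 3797629 \left(300 + 2372461\right) = \left(-3797629\right) 2372761 = -9010865983669$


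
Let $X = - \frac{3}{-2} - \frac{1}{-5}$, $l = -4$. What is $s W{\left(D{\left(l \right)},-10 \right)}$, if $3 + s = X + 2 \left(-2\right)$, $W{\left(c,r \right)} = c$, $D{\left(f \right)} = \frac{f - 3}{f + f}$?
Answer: $- \frac{371}{80} \approx -4.6375$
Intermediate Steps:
$D{\left(f \right)} = \frac{-3 + f}{2 f}$
$X = \frac{17}{10}$ ($X = \left(-3\right) \left(- \frac{1}{2}\right) - - \frac{1}{5} = \frac{3}{2} + \frac{1}{5} = \frac{17}{10} \approx 1.7$)
$s = - \frac{53}{10}$ ($s = -3 + \left(\frac{17}{10} + 2 \left(-2\right)\right) = -3 + \left(\frac{17}{10} - 4\right) = -3 - \frac{23}{10} = - \frac{53}{10} \approx -5.3$)
$s W{\left(D{\left(l \right)},-10 \right)} = - \frac{53 \frac{-3 - 4}{2 \left(-4\right)}}{10} = - \frac{53 \cdot \frac{1}{2} \left(- \frac{1}{4}\right) \left(-7\right)}{10} = \left(- \frac{53}{10}\right) \frac{7}{8} = - \frac{371}{80}$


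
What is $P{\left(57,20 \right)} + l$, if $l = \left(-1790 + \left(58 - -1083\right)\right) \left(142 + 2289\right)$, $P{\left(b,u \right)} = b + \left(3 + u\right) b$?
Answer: $-1576351$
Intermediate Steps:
$P{\left(b,u \right)} = b + b \left(3 + u\right)$
$l = -1577719$ ($l = \left(-1790 + \left(58 + 1083\right)\right) 2431 = \left(-1790 + 1141\right) 2431 = \left(-649\right) 2431 = -1577719$)
$P{\left(57,20 \right)} + l = 57 \left(4 + 20\right) - 1577719 = 57 \cdot 24 - 1577719 = 1368 - 1577719 = -1576351$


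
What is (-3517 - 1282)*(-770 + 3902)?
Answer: -15030468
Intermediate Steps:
(-3517 - 1282)*(-770 + 3902) = -4799*3132 = -15030468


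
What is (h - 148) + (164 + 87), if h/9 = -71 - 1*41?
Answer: -905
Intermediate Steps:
h = -1008 (h = 9*(-71 - 1*41) = 9*(-71 - 41) = 9*(-112) = -1008)
(h - 148) + (164 + 87) = (-1008 - 148) + (164 + 87) = -1156 + 251 = -905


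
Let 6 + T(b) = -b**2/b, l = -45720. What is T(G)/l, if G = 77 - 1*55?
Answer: 7/11430 ≈ 0.00061242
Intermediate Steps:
G = 22 (G = 77 - 55 = 22)
T(b) = -6 - b (T(b) = -6 - b**2/b = -6 - b)
T(G)/l = (-6 - 1*22)/(-45720) = (-6 - 22)*(-1/45720) = -28*(-1/45720) = 7/11430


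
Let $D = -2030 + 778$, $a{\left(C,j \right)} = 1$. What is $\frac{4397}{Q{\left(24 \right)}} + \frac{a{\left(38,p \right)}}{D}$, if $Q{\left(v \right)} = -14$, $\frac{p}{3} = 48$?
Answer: $- \frac{2752529}{8764} \approx -314.07$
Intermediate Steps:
$p = 144$ ($p = 3 \cdot 48 = 144$)
$D = -1252$
$\frac{4397}{Q{\left(24 \right)}} + \frac{a{\left(38,p \right)}}{D} = \frac{4397}{-14} + 1 \frac{1}{-1252} = 4397 \left(- \frac{1}{14}\right) + 1 \left(- \frac{1}{1252}\right) = - \frac{4397}{14} - \frac{1}{1252} = - \frac{2752529}{8764}$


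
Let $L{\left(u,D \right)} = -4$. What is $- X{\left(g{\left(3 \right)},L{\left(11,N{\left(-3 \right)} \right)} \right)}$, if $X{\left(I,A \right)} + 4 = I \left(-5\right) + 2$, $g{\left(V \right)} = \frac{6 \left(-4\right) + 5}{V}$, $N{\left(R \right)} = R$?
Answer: $- \frac{89}{3} \approx -29.667$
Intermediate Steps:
$g{\left(V \right)} = - \frac{19}{V}$ ($g{\left(V \right)} = \frac{-24 + 5}{V} = - \frac{19}{V}$)
$X{\left(I,A \right)} = -2 - 5 I$ ($X{\left(I,A \right)} = -4 + \left(I \left(-5\right) + 2\right) = -4 - \left(-2 + 5 I\right) = -2 - 5 I$)
$- X{\left(g{\left(3 \right)},L{\left(11,N{\left(-3 \right)} \right)} \right)} = - (-2 - 5 \left(- \frac{19}{3}\right)) = - (-2 - 5 \left(\left(-19\right) \frac{1}{3}\right)) = - (-2 - - \frac{95}{3}) = - (-2 + \frac{95}{3}) = \left(-1\right) \frac{89}{3} = - \frac{89}{3}$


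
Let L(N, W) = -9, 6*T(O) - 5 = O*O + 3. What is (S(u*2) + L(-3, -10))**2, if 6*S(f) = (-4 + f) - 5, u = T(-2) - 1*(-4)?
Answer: 289/4 ≈ 72.250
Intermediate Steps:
T(O) = 4/3 + O**2/6 (T(O) = 5/6 + (O*O + 3)/6 = 5/6 + (O**2 + 3)/6 = 5/6 + (3 + O**2)/6 = 5/6 + (1/2 + O**2/6) = 4/3 + O**2/6)
u = 6 (u = (4/3 + (1/6)*(-2)**2) - 1*(-4) = (4/3 + (1/6)*4) + 4 = (4/3 + 2/3) + 4 = 2 + 4 = 6)
S(f) = -3/2 + f/6 (S(f) = ((-4 + f) - 5)/6 = (-9 + f)/6 = -3/2 + f/6)
(S(u*2) + L(-3, -10))**2 = ((-3/2 + (6*2)/6) - 9)**2 = ((-3/2 + (1/6)*12) - 9)**2 = ((-3/2 + 2) - 9)**2 = (1/2 - 9)**2 = (-17/2)**2 = 289/4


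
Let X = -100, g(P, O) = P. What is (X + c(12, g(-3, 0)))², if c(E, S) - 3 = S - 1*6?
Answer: 11236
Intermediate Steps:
c(E, S) = -3 + S (c(E, S) = 3 + (S - 1*6) = 3 + (S - 6) = 3 + (-6 + S) = -3 + S)
(X + c(12, g(-3, 0)))² = (-100 + (-3 - 3))² = (-100 - 6)² = (-106)² = 11236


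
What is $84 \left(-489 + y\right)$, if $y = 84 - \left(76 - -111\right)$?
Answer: $-49728$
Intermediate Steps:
$y = -103$ ($y = 84 - \left(76 + 111\right) = 84 - 187 = -103$)
$84 \left(-489 + y\right) = 84 \left(-489 - 103\right) = 84 \left(-592\right) = -49728$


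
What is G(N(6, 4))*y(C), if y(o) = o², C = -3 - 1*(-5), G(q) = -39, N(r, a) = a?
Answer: -156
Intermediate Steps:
C = 2 (C = -3 + 5 = 2)
G(N(6, 4))*y(C) = -39*2² = -39*4 = -156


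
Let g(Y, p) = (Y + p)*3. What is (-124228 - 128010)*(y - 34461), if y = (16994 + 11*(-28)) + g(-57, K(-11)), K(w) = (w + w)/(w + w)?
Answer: 4525906434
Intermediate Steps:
K(w) = 1 (K(w) = (2*w)/((2*w)) = (2*w)*(1/(2*w)) = 1)
g(Y, p) = 3*Y + 3*p
y = 16518 (y = (16994 + 11*(-28)) + (3*(-57) + 3*1) = (16994 - 308) + (-171 + 3) = 16686 - 168 = 16518)
(-124228 - 128010)*(y - 34461) = (-124228 - 128010)*(16518 - 34461) = -252238*(-17943) = 4525906434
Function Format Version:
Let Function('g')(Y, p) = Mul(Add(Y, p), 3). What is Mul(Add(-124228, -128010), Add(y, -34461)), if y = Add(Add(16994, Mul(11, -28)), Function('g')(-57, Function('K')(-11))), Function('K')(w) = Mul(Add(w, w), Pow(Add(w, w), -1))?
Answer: 4525906434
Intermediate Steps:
Function('K')(w) = 1 (Function('K')(w) = Mul(Mul(2, w), Pow(Mul(2, w), -1)) = Mul(Mul(2, w), Mul(Rational(1, 2), Pow(w, -1))) = 1)
Function('g')(Y, p) = Add(Mul(3, Y), Mul(3, p))
y = 16518 (y = Add(Add(16994, Mul(11, -28)), Add(Mul(3, -57), Mul(3, 1))) = Add(Add(16994, -308), Add(-171, 3)) = Add(16686, -168) = 16518)
Mul(Add(-124228, -128010), Add(y, -34461)) = Mul(Add(-124228, -128010), Add(16518, -34461)) = Mul(-252238, -17943) = 4525906434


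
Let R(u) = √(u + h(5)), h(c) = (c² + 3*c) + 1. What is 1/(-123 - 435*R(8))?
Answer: -1/3168 ≈ -0.00031566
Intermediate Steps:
h(c) = 1 + c² + 3*c
R(u) = √(41 + u) (R(u) = √(u + (1 + 5² + 3*5)) = √(u + (1 + 25 + 15)) = √(u + 41) = √(41 + u))
1/(-123 - 435*R(8)) = 1/(-123 - 435*√(41 + 8)) = 1/(-123 - 435*√49) = 1/(-123 - 435*7) = 1/(-123 - 3045) = 1/(-3168) = -1/3168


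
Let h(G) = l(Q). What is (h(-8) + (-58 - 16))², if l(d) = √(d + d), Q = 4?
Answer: 5484 - 296*√2 ≈ 5065.4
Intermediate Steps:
l(d) = √2*√d (l(d) = √(2*d) = √2*√d)
h(G) = 2*√2 (h(G) = √2*√4 = √2*2 = 2*√2)
(h(-8) + (-58 - 16))² = (2*√2 + (-58 - 16))² = (2*√2 - 74)² = (-74 + 2*√2)²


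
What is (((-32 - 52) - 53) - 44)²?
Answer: 32761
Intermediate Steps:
(((-32 - 52) - 53) - 44)² = ((-84 - 53) - 44)² = (-137 - 44)² = (-181)² = 32761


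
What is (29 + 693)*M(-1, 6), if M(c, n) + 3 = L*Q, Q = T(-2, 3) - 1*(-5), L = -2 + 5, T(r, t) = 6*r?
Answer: -17328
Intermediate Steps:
L = 3
Q = -7 (Q = 6*(-2) - 1*(-5) = -12 + 5 = -7)
M(c, n) = -24 (M(c, n) = -3 + 3*(-7) = -3 - 21 = -24)
(29 + 693)*M(-1, 6) = (29 + 693)*(-24) = 722*(-24) = -17328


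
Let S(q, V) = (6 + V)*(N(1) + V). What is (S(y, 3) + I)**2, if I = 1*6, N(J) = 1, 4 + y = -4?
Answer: 1764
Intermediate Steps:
y = -8 (y = -4 - 4 = -8)
S(q, V) = (1 + V)*(6 + V) (S(q, V) = (6 + V)*(1 + V) = (1 + V)*(6 + V))
I = 6
(S(y, 3) + I)**2 = ((6 + 3**2 + 7*3) + 6)**2 = ((6 + 9 + 21) + 6)**2 = (36 + 6)**2 = 42**2 = 1764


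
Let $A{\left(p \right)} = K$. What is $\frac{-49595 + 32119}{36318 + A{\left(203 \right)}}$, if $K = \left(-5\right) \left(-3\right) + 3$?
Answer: $- \frac{4369}{9084} \approx -0.48096$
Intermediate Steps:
$K = 18$ ($K = 15 + 3 = 18$)
$A{\left(p \right)} = 18$
$\frac{-49595 + 32119}{36318 + A{\left(203 \right)}} = \frac{-49595 + 32119}{36318 + 18} = - \frac{17476}{36336} = \left(-17476\right) \frac{1}{36336} = - \frac{4369}{9084}$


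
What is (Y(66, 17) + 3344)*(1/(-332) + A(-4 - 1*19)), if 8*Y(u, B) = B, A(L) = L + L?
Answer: -408842937/2656 ≈ -1.5393e+5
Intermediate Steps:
A(L) = 2*L
Y(u, B) = B/8
(Y(66, 17) + 3344)*(1/(-332) + A(-4 - 1*19)) = ((⅛)*17 + 3344)*(1/(-332) + 2*(-4 - 1*19)) = (17/8 + 3344)*(-1/332 + 2*(-4 - 19)) = 26769*(-1/332 + 2*(-23))/8 = 26769*(-1/332 - 46)/8 = (26769/8)*(-15273/332) = -408842937/2656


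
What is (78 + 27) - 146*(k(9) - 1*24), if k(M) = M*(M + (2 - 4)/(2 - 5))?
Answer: -9093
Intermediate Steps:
k(M) = M*(⅔ + M) (k(M) = M*(M - 2/(-3)) = M*(M - 2*(-⅓)) = M*(M + ⅔) = M*(⅔ + M))
(78 + 27) - 146*(k(9) - 1*24) = (78 + 27) - 146*((⅓)*9*(2 + 3*9) - 1*24) = 105 - 146*((⅓)*9*(2 + 27) - 24) = 105 - 146*((⅓)*9*29 - 24) = 105 - 146*(87 - 24) = 105 - 146*63 = 105 - 9198 = -9093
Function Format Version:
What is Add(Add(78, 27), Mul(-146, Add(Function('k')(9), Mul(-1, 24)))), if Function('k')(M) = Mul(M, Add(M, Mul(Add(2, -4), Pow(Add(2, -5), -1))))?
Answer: -9093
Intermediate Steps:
Function('k')(M) = Mul(M, Add(Rational(2, 3), M)) (Function('k')(M) = Mul(M, Add(M, Mul(-2, Pow(-3, -1)))) = Mul(M, Add(M, Mul(-2, Rational(-1, 3)))) = Mul(M, Add(M, Rational(2, 3))) = Mul(M, Add(Rational(2, 3), M)))
Add(Add(78, 27), Mul(-146, Add(Function('k')(9), Mul(-1, 24)))) = Add(Add(78, 27), Mul(-146, Add(Mul(Rational(1, 3), 9, Add(2, Mul(3, 9))), Mul(-1, 24)))) = Add(105, Mul(-146, Add(Mul(Rational(1, 3), 9, Add(2, 27)), -24))) = Add(105, Mul(-146, Add(Mul(Rational(1, 3), 9, 29), -24))) = Add(105, Mul(-146, Add(87, -24))) = Add(105, Mul(-146, 63)) = Add(105, -9198) = -9093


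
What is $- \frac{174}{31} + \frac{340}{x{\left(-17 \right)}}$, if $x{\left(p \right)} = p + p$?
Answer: $- \frac{484}{31} \approx -15.613$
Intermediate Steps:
$x{\left(p \right)} = 2 p$
$- \frac{174}{31} + \frac{340}{x{\left(-17 \right)}} = - \frac{174}{31} + \frac{340}{2 \left(-17\right)} = \left(-174\right) \frac{1}{31} + \frac{340}{-34} = - \frac{174}{31} + 340 \left(- \frac{1}{34}\right) = - \frac{174}{31} - 10 = - \frac{484}{31}$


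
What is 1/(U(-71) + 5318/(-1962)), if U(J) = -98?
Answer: -981/98797 ≈ -0.0099294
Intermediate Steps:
1/(U(-71) + 5318/(-1962)) = 1/(-98 + 5318/(-1962)) = 1/(-98 + 5318*(-1/1962)) = 1/(-98 - 2659/981) = 1/(-98797/981) = -981/98797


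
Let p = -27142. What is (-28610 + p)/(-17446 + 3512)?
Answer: 27876/6967 ≈ 4.0011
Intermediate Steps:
(-28610 + p)/(-17446 + 3512) = (-28610 - 27142)/(-17446 + 3512) = -55752/(-13934) = -55752*(-1/13934) = 27876/6967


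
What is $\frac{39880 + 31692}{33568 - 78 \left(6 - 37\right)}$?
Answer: $\frac{35786}{17993} \approx 1.9889$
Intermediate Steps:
$\frac{39880 + 31692}{33568 - 78 \left(6 - 37\right)} = \frac{71572}{33568 - -2418} = \frac{71572}{33568 + 2418} = \frac{71572}{35986} = 71572 \cdot \frac{1}{35986} = \frac{35786}{17993}$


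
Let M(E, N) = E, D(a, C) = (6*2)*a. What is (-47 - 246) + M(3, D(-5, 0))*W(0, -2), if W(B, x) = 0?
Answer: -293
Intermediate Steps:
D(a, C) = 12*a
(-47 - 246) + M(3, D(-5, 0))*W(0, -2) = (-47 - 246) + 3*0 = -293 + 0 = -293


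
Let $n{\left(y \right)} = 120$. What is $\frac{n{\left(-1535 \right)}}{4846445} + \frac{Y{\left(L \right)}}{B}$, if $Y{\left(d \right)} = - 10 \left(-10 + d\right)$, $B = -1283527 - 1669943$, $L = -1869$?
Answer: $- \frac{1814205703}{286276598283} \approx -0.0063372$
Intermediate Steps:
$B = -2953470$
$Y{\left(d \right)} = 100 - 10 d$
$\frac{n{\left(-1535 \right)}}{4846445} + \frac{Y{\left(L \right)}}{B} = \frac{120}{4846445} + \frac{100 - -18690}{-2953470} = 120 \cdot \frac{1}{4846445} + \left(100 + 18690\right) \left(- \frac{1}{2953470}\right) = \frac{24}{969289} + 18790 \left(- \frac{1}{2953470}\right) = \frac{24}{969289} - \frac{1879}{295347} = - \frac{1814205703}{286276598283}$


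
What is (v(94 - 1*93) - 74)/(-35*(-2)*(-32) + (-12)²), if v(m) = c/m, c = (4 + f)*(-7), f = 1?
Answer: 109/2096 ≈ 0.052004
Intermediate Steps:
c = -35 (c = (4 + 1)*(-7) = 5*(-7) = -35)
v(m) = -35/m
(v(94 - 1*93) - 74)/(-35*(-2)*(-32) + (-12)²) = (-35/(94 - 1*93) - 74)/(-35*(-2)*(-32) + (-12)²) = (-35/(94 - 93) - 74)/(70*(-32) + 144) = (-35/1 - 74)/(-2240 + 144) = (-35*1 - 74)/(-2096) = (-35 - 74)*(-1/2096) = -109*(-1/2096) = 109/2096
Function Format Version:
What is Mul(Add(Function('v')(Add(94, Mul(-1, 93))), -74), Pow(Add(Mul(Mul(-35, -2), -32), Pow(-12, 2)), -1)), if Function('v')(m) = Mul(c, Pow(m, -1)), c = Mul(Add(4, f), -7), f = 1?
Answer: Rational(109, 2096) ≈ 0.052004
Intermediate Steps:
c = -35 (c = Mul(Add(4, 1), -7) = Mul(5, -7) = -35)
Function('v')(m) = Mul(-35, Pow(m, -1))
Mul(Add(Function('v')(Add(94, Mul(-1, 93))), -74), Pow(Add(Mul(Mul(-35, -2), -32), Pow(-12, 2)), -1)) = Mul(Add(Mul(-35, Pow(Add(94, Mul(-1, 93)), -1)), -74), Pow(Add(Mul(Mul(-35, -2), -32), Pow(-12, 2)), -1)) = Mul(Add(Mul(-35, Pow(Add(94, -93), -1)), -74), Pow(Add(Mul(70, -32), 144), -1)) = Mul(Add(Mul(-35, Pow(1, -1)), -74), Pow(Add(-2240, 144), -1)) = Mul(Add(Mul(-35, 1), -74), Pow(-2096, -1)) = Mul(Add(-35, -74), Rational(-1, 2096)) = Mul(-109, Rational(-1, 2096)) = Rational(109, 2096)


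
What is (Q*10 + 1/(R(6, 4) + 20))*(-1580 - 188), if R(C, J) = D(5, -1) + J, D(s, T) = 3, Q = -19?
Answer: 9068072/27 ≈ 3.3585e+5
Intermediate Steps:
R(C, J) = 3 + J
(Q*10 + 1/(R(6, 4) + 20))*(-1580 - 188) = (-19*10 + 1/((3 + 4) + 20))*(-1580 - 188) = (-190 + 1/(7 + 20))*(-1768) = (-190 + 1/27)*(-1768) = -5129/27*(-1768) = 9068072/27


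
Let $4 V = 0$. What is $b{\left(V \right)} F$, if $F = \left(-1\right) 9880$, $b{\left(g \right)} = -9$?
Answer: $88920$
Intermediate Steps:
$V = 0$ ($V = \frac{1}{4} \cdot 0 = 0$)
$F = -9880$
$b{\left(V \right)} F = \left(-9\right) \left(-9880\right) = 88920$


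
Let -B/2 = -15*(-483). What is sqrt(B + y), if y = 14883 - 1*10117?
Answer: 2*I*sqrt(2431) ≈ 98.61*I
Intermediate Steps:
B = -14490 (B = -(-30)*(-483) = -2*7245 = -14490)
y = 4766 (y = 14883 - 10117 = 4766)
sqrt(B + y) = sqrt(-14490 + 4766) = sqrt(-9724) = 2*I*sqrt(2431)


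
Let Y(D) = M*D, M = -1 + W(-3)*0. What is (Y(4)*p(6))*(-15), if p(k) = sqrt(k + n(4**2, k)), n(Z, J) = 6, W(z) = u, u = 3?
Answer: 120*sqrt(3) ≈ 207.85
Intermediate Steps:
W(z) = 3
M = -1 (M = -1 + 3*0 = -1 + 0 = -1)
Y(D) = -D
p(k) = sqrt(6 + k) (p(k) = sqrt(k + 6) = sqrt(6 + k))
(Y(4)*p(6))*(-15) = ((-1*4)*sqrt(6 + 6))*(-15) = -8*sqrt(3)*(-15) = 120*sqrt(3)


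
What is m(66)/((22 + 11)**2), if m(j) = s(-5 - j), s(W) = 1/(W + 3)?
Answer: -1/74052 ≈ -1.3504e-5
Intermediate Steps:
s(W) = 1/(3 + W)
m(j) = 1/(-2 - j) (m(j) = 1/(3 + (-5 - j)) = 1/(-2 - j))
m(66)/((22 + 11)**2) = (-1/(2 + 66))/((22 + 11)**2) = (-1/68)/(33**2) = -1*1/68/1089 = -1/68*1/1089 = -1/74052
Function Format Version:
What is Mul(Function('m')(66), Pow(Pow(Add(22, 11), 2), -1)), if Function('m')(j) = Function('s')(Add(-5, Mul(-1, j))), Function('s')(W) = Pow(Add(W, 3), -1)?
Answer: Rational(-1, 74052) ≈ -1.3504e-5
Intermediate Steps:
Function('s')(W) = Pow(Add(3, W), -1)
Function('m')(j) = Pow(Add(-2, Mul(-1, j)), -1) (Function('m')(j) = Pow(Add(3, Add(-5, Mul(-1, j))), -1) = Pow(Add(-2, Mul(-1, j)), -1))
Mul(Function('m')(66), Pow(Pow(Add(22, 11), 2), -1)) = Mul(Mul(-1, Pow(Add(2, 66), -1)), Pow(Pow(Add(22, 11), 2), -1)) = Mul(Mul(-1, Pow(68, -1)), Pow(Pow(33, 2), -1)) = Mul(Mul(-1, Rational(1, 68)), Pow(1089, -1)) = Mul(Rational(-1, 68), Rational(1, 1089)) = Rational(-1, 74052)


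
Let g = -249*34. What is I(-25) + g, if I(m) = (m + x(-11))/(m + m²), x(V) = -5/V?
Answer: -1862529/220 ≈ -8466.0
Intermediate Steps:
I(m) = (5/11 + m)/(m + m²) (I(m) = (m - 5/(-11))/(m + m²) = (m - 5*(-1/11))/(m + m²) = (m + 5/11)/(m + m²) = (5/11 + m)/(m + m²))
g = -8466
I(-25) + g = (5/11 - 25)/((-25)*(1 - 25)) - 8466 = -1/25*(-270/11)/(-24) - 8466 = -1/25*(-1/24)*(-270/11) - 8466 = -9/220 - 8466 = -1862529/220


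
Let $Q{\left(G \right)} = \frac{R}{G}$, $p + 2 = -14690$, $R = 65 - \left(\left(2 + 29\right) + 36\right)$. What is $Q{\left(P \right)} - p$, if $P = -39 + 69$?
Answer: $\frac{220379}{15} \approx 14692.0$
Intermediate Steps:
$R = -2$ ($R = 65 - \left(31 + 36\right) = 65 - 67 = -2$)
$P = 30$
$p = -14692$ ($p = -2 - 14690 = -14692$)
$Q{\left(G \right)} = - \frac{2}{G}$
$Q{\left(P \right)} - p = - \frac{2}{30} - -14692 = \left(-2\right) \frac{1}{30} + 14692 = - \frac{1}{15} + 14692 = \frac{220379}{15}$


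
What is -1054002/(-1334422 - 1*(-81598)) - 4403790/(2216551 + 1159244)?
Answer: -21767545793/46991966612 ≈ -0.46322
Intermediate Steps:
-1054002/(-1334422 - 1*(-81598)) - 4403790/(2216551 + 1159244) = -1054002/(-1334422 + 81598) - 4403790/3375795 = -1054002/(-1252824) - 4403790*1/3375795 = -1054002*(-1/1252824) - 293586/225053 = 175667/208804 - 293586/225053 = -21767545793/46991966612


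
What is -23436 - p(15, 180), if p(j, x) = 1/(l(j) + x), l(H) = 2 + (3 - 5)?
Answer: -4218481/180 ≈ -23436.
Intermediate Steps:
l(H) = 0 (l(H) = 2 - 2 = 0)
p(j, x) = 1/x (p(j, x) = 1/(0 + x) = 1/x)
-23436 - p(15, 180) = -23436 - 1/180 = -4218481/180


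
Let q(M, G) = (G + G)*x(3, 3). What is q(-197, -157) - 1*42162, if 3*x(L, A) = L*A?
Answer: -43104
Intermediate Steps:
x(L, A) = A*L/3 (x(L, A) = (L*A)/3 = (A*L)/3 = A*L/3)
q(M, G) = 6*G (q(M, G) = (G + G)*((1/3)*3*3) = (2*G)*3 = 6*G)
q(-197, -157) - 1*42162 = 6*(-157) - 1*42162 = -942 - 42162 = -43104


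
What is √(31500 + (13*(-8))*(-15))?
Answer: 2*√8265 ≈ 181.82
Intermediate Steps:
√(31500 + (13*(-8))*(-15)) = √(31500 - 104*(-15)) = √(31500 + 1560) = √33060 = 2*√8265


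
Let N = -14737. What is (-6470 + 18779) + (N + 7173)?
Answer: 4745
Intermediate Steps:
(-6470 + 18779) + (N + 7173) = (-6470 + 18779) + (-14737 + 7173) = 12309 - 7564 = 4745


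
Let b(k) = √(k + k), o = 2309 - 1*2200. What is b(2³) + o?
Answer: 113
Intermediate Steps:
o = 109 (o = 2309 - 2200 = 109)
b(k) = √2*√k (b(k) = √(2*k) = √2*√k)
b(2³) + o = √2*√(2³) + 109 = √2*√8 + 109 = √2*(2*√2) + 109 = 4 + 109 = 113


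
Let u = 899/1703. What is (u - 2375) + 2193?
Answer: -309047/1703 ≈ -181.47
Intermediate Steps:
u = 899/1703 (u = 899*(1/1703) = 899/1703 ≈ 0.52789)
(u - 2375) + 2193 = (899/1703 - 2375) + 2193 = -4043726/1703 + 2193 = -309047/1703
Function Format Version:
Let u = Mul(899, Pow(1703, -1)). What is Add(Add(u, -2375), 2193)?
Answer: Rational(-309047, 1703) ≈ -181.47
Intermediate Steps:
u = Rational(899, 1703) (u = Mul(899, Rational(1, 1703)) = Rational(899, 1703) ≈ 0.52789)
Add(Add(u, -2375), 2193) = Add(Add(Rational(899, 1703), -2375), 2193) = Add(Rational(-4043726, 1703), 2193) = Rational(-309047, 1703)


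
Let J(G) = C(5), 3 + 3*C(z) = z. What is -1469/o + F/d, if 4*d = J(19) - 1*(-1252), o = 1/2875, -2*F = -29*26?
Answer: -7935719363/1879 ≈ -4.2234e+6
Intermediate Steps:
C(z) = -1 + z/3
J(G) = ⅔ (J(G) = -1 + (⅓)*5 = -1 + 5/3 = ⅔)
F = 377 (F = -(-29)*26/2 = -½*(-754) = 377)
o = 1/2875 ≈ 0.00034783
d = 1879/6 (d = (⅔ - 1*(-1252))/4 = (⅔ + 1252)/4 = (¼)*(3758/3) = 1879/6 ≈ 313.17)
-1469/o + F/d = -1469/1/2875 + 377/(1879/6) = -1469*2875 + 377*(6/1879) = -4223375 + 2262/1879 = -7935719363/1879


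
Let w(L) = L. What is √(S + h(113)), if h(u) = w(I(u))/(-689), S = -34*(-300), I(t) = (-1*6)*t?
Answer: 3*√538069038/689 ≈ 101.00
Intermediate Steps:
I(t) = -6*t
S = 10200
h(u) = 6*u/689 (h(u) = -6*u/(-689) = -6*u*(-1/689) = 6*u/689)
√(S + h(113)) = √(10200 + (6/689)*113) = √(10200 + 678/689) = √(7028478/689) = 3*√538069038/689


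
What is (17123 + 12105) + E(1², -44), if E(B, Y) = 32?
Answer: 29260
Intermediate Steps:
(17123 + 12105) + E(1², -44) = (17123 + 12105) + 32 = 29228 + 32 = 29260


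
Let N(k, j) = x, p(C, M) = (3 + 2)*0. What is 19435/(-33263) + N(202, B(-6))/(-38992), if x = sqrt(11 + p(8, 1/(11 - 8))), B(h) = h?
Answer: -19435/33263 - sqrt(11)/38992 ≈ -0.58437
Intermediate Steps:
p(C, M) = 0 (p(C, M) = 5*0 = 0)
x = sqrt(11) (x = sqrt(11 + 0) = sqrt(11) ≈ 3.3166)
N(k, j) = sqrt(11)
19435/(-33263) + N(202, B(-6))/(-38992) = 19435/(-33263) + sqrt(11)/(-38992) = 19435*(-1/33263) + sqrt(11)*(-1/38992) = -19435/33263 - sqrt(11)/38992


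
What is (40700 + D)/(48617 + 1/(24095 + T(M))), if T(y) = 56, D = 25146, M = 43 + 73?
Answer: 795123373/587074584 ≈ 1.3544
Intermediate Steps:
M = 116
(40700 + D)/(48617 + 1/(24095 + T(M))) = (40700 + 25146)/(48617 + 1/(24095 + 56)) = 65846/(48617 + 1/24151) = 65846/(1174149168/24151) = 65846*(24151/1174149168) = 795123373/587074584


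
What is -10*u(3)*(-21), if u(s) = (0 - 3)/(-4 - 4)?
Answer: 315/4 ≈ 78.750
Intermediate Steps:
u(s) = 3/8 (u(s) = -3/(-8) = -3*(-⅛) = 3/8)
-10*u(3)*(-21) = -10*3/8*(-21) = -15/4*(-21) = 315/4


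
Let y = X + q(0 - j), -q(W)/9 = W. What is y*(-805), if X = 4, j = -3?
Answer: 18515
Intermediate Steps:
q(W) = -9*W
y = -23 (y = 4 - 9*(0 - 1*(-3)) = 4 - 9*(0 + 3) = 4 - 9*3 = 4 - 27 = -23)
y*(-805) = -23*(-805) = 18515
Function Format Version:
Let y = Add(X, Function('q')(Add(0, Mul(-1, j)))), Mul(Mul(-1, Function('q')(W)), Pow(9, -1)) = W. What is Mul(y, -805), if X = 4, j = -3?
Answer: 18515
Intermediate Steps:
Function('q')(W) = Mul(-9, W)
y = -23 (y = Add(4, Mul(-9, Add(0, Mul(-1, -3)))) = Add(4, Mul(-9, Add(0, 3))) = Add(4, Mul(-9, 3)) = Add(4, -27) = -23)
Mul(y, -805) = Mul(-23, -805) = 18515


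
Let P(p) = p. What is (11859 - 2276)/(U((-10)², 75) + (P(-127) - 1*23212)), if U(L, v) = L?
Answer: -9583/23239 ≈ -0.41237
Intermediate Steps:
(11859 - 2276)/(U((-10)², 75) + (P(-127) - 1*23212)) = (11859 - 2276)/((-10)² + (-127 - 1*23212)) = 9583/(100 + (-127 - 23212)) = 9583/(100 - 23339) = 9583/(-23239) = 9583*(-1/23239) = -9583/23239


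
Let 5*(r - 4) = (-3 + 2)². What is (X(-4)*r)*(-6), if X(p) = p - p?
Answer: 0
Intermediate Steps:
X(p) = 0
r = 21/5 (r = 4 + (-3 + 2)²/5 = 4 + (⅕)*(-1)² = 4 + (⅕)*1 = 4 + ⅕ = 21/5 ≈ 4.2000)
(X(-4)*r)*(-6) = (0*(21/5))*(-6) = 0*(-6) = 0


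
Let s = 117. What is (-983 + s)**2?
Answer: 749956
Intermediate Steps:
(-983 + s)**2 = (-983 + 117)**2 = (-866)**2 = 749956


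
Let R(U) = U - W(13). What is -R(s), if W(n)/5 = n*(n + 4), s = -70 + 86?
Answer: 1089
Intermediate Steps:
s = 16
W(n) = 5*n*(4 + n) (W(n) = 5*(n*(n + 4)) = 5*(n*(4 + n)) = 5*n*(4 + n))
R(U) = -1105 + U (R(U) = U - 5*13*(4 + 13) = U - 5*13*17 = U - 1*1105 = U - 1105 = -1105 + U)
-R(s) = -(-1105 + 16) = -1*(-1089) = 1089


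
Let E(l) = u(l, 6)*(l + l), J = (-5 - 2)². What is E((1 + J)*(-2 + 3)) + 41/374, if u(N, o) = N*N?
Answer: 93500041/374 ≈ 2.5000e+5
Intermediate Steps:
J = 49 (J = (-7)² = 49)
u(N, o) = N²
E(l) = 2*l³ (E(l) = l²*(l + l) = l²*(2*l) = 2*l³)
E((1 + J)*(-2 + 3)) + 41/374 = 2*((1 + 49)*(-2 + 3))³ + 41/374 = 2*(50*1)³ + 41*(1/374) = 2*50³ + 41/374 = 2*125000 + 41/374 = 250000 + 41/374 = 93500041/374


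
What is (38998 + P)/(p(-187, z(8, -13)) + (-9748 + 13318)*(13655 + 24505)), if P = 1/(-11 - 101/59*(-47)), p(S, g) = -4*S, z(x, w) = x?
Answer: 159813863/558278522904 ≈ 0.00028626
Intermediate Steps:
P = 59/4098 (P = 1/(-11 - 101*1/59*(-47)) = 1/(-11 - 101/59*(-47)) = 1/(-11 + 4747/59) = 1/(4098/59) = 59/4098 ≈ 0.014397)
(38998 + P)/(p(-187, z(8, -13)) + (-9748 + 13318)*(13655 + 24505)) = (38998 + 59/4098)/(-4*(-187) + (-9748 + 13318)*(13655 + 24505)) = 159813863/(4098*(748 + 3570*38160)) = 159813863/(4098*(748 + 136231200)) = (159813863/4098)/136231948 = (159813863/4098)*(1/136231948) = 159813863/558278522904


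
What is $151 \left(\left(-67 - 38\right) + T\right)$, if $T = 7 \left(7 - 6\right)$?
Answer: $-14798$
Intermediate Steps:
$T = 7$ ($T = 7 \cdot 1 = 7$)
$151 \left(\left(-67 - 38\right) + T\right) = 151 \left(\left(-67 - 38\right) + 7\right) = 151 \left(-105 + 7\right) = 151 \left(-98\right) = -14798$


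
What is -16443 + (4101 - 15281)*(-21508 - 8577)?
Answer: 336333857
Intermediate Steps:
-16443 + (4101 - 15281)*(-21508 - 8577) = -16443 - 11180*(-30085) = -16443 + 336350300 = 336333857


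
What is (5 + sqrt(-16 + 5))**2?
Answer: (5 + I*sqrt(11))**2 ≈ 14.0 + 33.166*I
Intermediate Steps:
(5 + sqrt(-16 + 5))**2 = (5 + sqrt(-11))**2 = (5 + I*sqrt(11))**2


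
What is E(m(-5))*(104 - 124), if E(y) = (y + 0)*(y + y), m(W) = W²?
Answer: -25000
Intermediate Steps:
E(y) = 2*y² (E(y) = y*(2*y) = 2*y²)
E(m(-5))*(104 - 124) = (2*((-5)²)²)*(104 - 124) = (2*25²)*(-20) = (2*625)*(-20) = 1250*(-20) = -25000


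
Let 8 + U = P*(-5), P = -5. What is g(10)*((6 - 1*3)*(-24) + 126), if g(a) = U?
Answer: 918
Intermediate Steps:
U = 17 (U = -8 - 5*(-5) = -8 + 25 = 17)
g(a) = 17
g(10)*((6 - 1*3)*(-24) + 126) = 17*((6 - 1*3)*(-24) + 126) = 17*((6 - 3)*(-24) + 126) = 17*(3*(-24) + 126) = 17*(-72 + 126) = 17*54 = 918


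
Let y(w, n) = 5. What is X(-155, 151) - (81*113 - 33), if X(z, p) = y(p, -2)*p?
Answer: -8365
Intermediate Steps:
X(z, p) = 5*p
X(-155, 151) - (81*113 - 33) = 5*151 - (81*113 - 33) = 755 - (9153 - 33) = 755 - 1*9120 = 755 - 9120 = -8365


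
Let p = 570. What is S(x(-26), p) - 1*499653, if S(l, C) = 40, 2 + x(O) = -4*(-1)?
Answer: -499613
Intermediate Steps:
x(O) = 2 (x(O) = -2 - 4*(-1) = -2 + 4 = 2)
S(x(-26), p) - 1*499653 = 40 - 1*499653 = 40 - 499653 = -499613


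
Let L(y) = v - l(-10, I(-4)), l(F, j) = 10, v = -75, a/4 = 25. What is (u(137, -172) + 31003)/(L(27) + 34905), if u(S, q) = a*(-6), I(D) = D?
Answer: 30403/34820 ≈ 0.87315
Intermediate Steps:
a = 100 (a = 4*25 = 100)
u(S, q) = -600 (u(S, q) = 100*(-6) = -600)
L(y) = -85 (L(y) = -75 - 1*10 = -75 - 10 = -85)
(u(137, -172) + 31003)/(L(27) + 34905) = (-600 + 31003)/(-85 + 34905) = 30403/34820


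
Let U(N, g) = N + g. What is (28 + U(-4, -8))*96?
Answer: 1536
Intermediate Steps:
(28 + U(-4, -8))*96 = (28 + (-4 - 8))*96 = (28 - 12)*96 = 16*96 = 1536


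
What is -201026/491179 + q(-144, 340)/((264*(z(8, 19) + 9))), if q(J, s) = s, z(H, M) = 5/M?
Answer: -1541863931/5705535264 ≈ -0.27024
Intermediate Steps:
-201026/491179 + q(-144, 340)/((264*(z(8, 19) + 9))) = -201026/491179 + 340/((264*(5/19 + 9))) = -201026/491179 + 340/((264*(176/19))) = -201026/491179 + 340/(46464/19) = -201026/491179 + 340*(19/46464) = -201026/491179 + 1615/11616 = -1541863931/5705535264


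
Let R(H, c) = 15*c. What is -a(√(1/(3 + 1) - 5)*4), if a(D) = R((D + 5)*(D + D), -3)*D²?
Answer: -3420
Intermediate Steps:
a(D) = -45*D² (a(D) = (15*(-3))*D² = -45*D²)
-a(√(1/(3 + 1) - 5)*4) = -(-45)*(√(1/(3 + 1) - 5)*4)² = -(-45)*(√(1/4 - 5)*4)² = -(-45)*(√(¼ - 5)*4)² = -(-45)*(√(-19/4)*4)² = -(-45)*((I*√19/2)*4)² = -(-45)*(2*I*√19)² = -(-45)*(-76) = -1*3420 = -3420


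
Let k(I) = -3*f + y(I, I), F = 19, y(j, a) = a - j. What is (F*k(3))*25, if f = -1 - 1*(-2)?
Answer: -1425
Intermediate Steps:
f = 1 (f = -1 + 2 = 1)
k(I) = -3 (k(I) = -3*1 + (I - I) = -3 + 0 = -3)
(F*k(3))*25 = (19*(-3))*25 = -57*25 = -1425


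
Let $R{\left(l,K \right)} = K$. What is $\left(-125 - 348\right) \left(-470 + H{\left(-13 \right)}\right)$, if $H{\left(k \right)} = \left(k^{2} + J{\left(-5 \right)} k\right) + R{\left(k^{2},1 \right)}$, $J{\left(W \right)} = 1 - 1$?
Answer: $141900$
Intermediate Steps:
$J{\left(W \right)} = 0$ ($J{\left(W \right)} = 1 - 1 = 0$)
$H{\left(k \right)} = 1 + k^{2}$ ($H{\left(k \right)} = \left(k^{2} + 0 k\right) + 1 = \left(k^{2} + 0\right) + 1 = k^{2} + 1 = 1 + k^{2}$)
$\left(-125 - 348\right) \left(-470 + H{\left(-13 \right)}\right) = \left(-125 - 348\right) \left(-470 + \left(1 + \left(-13\right)^{2}\right)\right) = - 473 \left(-470 + \left(1 + 169\right)\right) = - 473 \left(-470 + 170\right) = \left(-473\right) \left(-300\right) = 141900$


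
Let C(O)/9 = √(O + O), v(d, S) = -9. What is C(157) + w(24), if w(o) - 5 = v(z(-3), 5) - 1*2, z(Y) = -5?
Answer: -6 + 9*√314 ≈ 153.48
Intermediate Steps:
C(O) = 9*√2*√O (C(O) = 9*√(O + O) = 9*√(2*O) = 9*(√2*√O) = 9*√2*√O)
w(o) = -6 (w(o) = 5 + (-9 - 1*2) = 5 + (-9 - 2) = 5 - 11 = -6)
C(157) + w(24) = 9*√2*√157 - 6 = 9*√314 - 6 = -6 + 9*√314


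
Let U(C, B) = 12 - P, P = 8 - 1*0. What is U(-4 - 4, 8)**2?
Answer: 16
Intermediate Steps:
P = 8 (P = 8 + 0 = 8)
U(C, B) = 4 (U(C, B) = 12 - 1*8 = 12 - 8 = 4)
U(-4 - 4, 8)**2 = 4**2 = 16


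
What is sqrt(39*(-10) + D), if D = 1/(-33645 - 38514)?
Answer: I*sqrt(2030699371749)/72159 ≈ 19.748*I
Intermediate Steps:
D = -1/72159 (D = 1/(-72159) = -1/72159 ≈ -1.3858e-5)
sqrt(39*(-10) + D) = sqrt(39*(-10) - 1/72159) = sqrt(-390 - 1/72159) = sqrt(-28142011/72159) = I*sqrt(2030699371749)/72159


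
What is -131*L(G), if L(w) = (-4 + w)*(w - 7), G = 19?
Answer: -23580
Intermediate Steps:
L(w) = (-7 + w)*(-4 + w) (L(w) = (-4 + w)*(-7 + w) = (-7 + w)*(-4 + w))
-131*L(G) = -131*(28 + 19**2 - 11*19) = -131*(28 + 361 - 209) = -131*180 = -23580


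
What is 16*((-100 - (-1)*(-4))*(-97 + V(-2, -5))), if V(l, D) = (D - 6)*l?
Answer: 124800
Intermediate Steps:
V(l, D) = l*(-6 + D) (V(l, D) = (-6 + D)*l = l*(-6 + D))
16*((-100 - (-1)*(-4))*(-97 + V(-2, -5))) = 16*((-100 - (-1)*(-4))*(-97 - 2*(-6 - 5))) = 16*((-100 - 1*4)*(-97 - 2*(-11))) = 16*((-100 - 4)*(-97 + 22)) = 16*(-104*(-75)) = 16*7800 = 124800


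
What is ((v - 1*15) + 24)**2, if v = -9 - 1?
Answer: 1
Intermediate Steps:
v = -10
((v - 1*15) + 24)**2 = ((-10 - 1*15) + 24)**2 = ((-10 - 15) + 24)**2 = (-25 + 24)**2 = (-1)**2 = 1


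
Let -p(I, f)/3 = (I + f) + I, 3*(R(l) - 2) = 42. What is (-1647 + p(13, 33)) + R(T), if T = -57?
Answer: -1808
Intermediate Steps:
R(l) = 16 (R(l) = 2 + (1/3)*42 = 2 + 14 = 16)
p(I, f) = -6*I - 3*f (p(I, f) = -3*((I + f) + I) = -3*(f + 2*I) = -6*I - 3*f)
(-1647 + p(13, 33)) + R(T) = (-1647 + (-6*13 - 3*33)) + 16 = (-1647 + (-78 - 99)) + 16 = (-1647 - 177) + 16 = -1824 + 16 = -1808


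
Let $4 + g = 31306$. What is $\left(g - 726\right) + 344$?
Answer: $30920$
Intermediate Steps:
$g = 31302$ ($g = -4 + 31306 = 31302$)
$\left(g - 726\right) + 344 = \left(31302 - 726\right) + 344 = 30576 + 344 = 30920$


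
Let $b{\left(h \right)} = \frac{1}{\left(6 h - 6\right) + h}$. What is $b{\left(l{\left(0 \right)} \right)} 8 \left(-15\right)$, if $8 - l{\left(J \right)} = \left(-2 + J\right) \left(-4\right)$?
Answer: $20$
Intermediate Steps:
$l{\left(J \right)} = 4 J$ ($l{\left(J \right)} = 8 - \left(-2 + J\right) \left(-4\right) = 8 - \left(8 - 4 J\right) = 8 + \left(-8 + 4 J\right) = 4 J$)
$b{\left(h \right)} = \frac{1}{-6 + 7 h}$ ($b{\left(h \right)} = \frac{1}{\left(-6 + 6 h\right) + h} = \frac{1}{-6 + 7 h}$)
$b{\left(l{\left(0 \right)} \right)} 8 \left(-15\right) = \frac{1}{-6 + 7 \cdot 4 \cdot 0} \cdot 8 \left(-15\right) = \frac{1}{-6 + 7 \cdot 0} \cdot 8 \left(-15\right) = \frac{1}{-6 + 0} \cdot 8 \left(-15\right) = \frac{1}{-6} \cdot 8 \left(-15\right) = \left(- \frac{1}{6}\right) 8 \left(-15\right) = \left(- \frac{4}{3}\right) \left(-15\right) = 20$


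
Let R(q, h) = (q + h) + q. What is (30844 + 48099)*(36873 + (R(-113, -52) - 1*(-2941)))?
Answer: 3121090448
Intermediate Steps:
R(q, h) = h + 2*q (R(q, h) = (h + q) + q = h + 2*q)
(30844 + 48099)*(36873 + (R(-113, -52) - 1*(-2941))) = (30844 + 48099)*(36873 + ((-52 + 2*(-113)) - 1*(-2941))) = 78943*(36873 + ((-52 - 226) + 2941)) = 78943*(36873 + (-278 + 2941)) = 78943*(36873 + 2663) = 78943*39536 = 3121090448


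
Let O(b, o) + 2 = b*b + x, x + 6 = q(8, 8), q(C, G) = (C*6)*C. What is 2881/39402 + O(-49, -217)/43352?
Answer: 117158233/854077752 ≈ 0.13718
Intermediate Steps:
q(C, G) = 6*C**2 (q(C, G) = (6*C)*C = 6*C**2)
x = 378 (x = -6 + 6*8**2 = -6 + 6*64 = -6 + 384 = 378)
O(b, o) = 376 + b**2 (O(b, o) = -2 + (b*b + 378) = -2 + (b**2 + 378) = -2 + (378 + b**2) = 376 + b**2)
2881/39402 + O(-49, -217)/43352 = 2881/39402 + (376 + (-49)**2)/43352 = 2881*(1/39402) + (376 + 2401)*(1/43352) = 2881/39402 + 2777*(1/43352) = 2881/39402 + 2777/43352 = 117158233/854077752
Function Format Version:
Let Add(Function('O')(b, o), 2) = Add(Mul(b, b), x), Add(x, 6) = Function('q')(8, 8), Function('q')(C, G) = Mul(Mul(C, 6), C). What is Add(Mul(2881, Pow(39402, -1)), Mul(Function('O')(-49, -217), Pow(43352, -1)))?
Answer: Rational(117158233, 854077752) ≈ 0.13718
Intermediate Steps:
Function('q')(C, G) = Mul(6, Pow(C, 2)) (Function('q')(C, G) = Mul(Mul(6, C), C) = Mul(6, Pow(C, 2)))
x = 378 (x = Add(-6, Mul(6, Pow(8, 2))) = Add(-6, Mul(6, 64)) = Add(-6, 384) = 378)
Function('O')(b, o) = Add(376, Pow(b, 2)) (Function('O')(b, o) = Add(-2, Add(Mul(b, b), 378)) = Add(-2, Add(Pow(b, 2), 378)) = Add(-2, Add(378, Pow(b, 2))) = Add(376, Pow(b, 2)))
Add(Mul(2881, Pow(39402, -1)), Mul(Function('O')(-49, -217), Pow(43352, -1))) = Add(Mul(2881, Pow(39402, -1)), Mul(Add(376, Pow(-49, 2)), Pow(43352, -1))) = Add(Mul(2881, Rational(1, 39402)), Mul(Add(376, 2401), Rational(1, 43352))) = Add(Rational(2881, 39402), Mul(2777, Rational(1, 43352))) = Add(Rational(2881, 39402), Rational(2777, 43352)) = Rational(117158233, 854077752)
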